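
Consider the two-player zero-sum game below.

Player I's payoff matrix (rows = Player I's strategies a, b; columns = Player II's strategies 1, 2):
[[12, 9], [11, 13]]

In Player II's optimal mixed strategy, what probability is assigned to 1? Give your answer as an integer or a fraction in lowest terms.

Row minima are 9 and 11, so Player I's maximin is 11; column maxima are 12 and 13, so Player II's minimax is 12. These differ, so the equilibrium is in mixed strategies.
Let Player II play 1 with probability q. Player I is indifferent when 12q + 9(1−q) = 11q + 13(1−q), giving q = 4/5.

4/5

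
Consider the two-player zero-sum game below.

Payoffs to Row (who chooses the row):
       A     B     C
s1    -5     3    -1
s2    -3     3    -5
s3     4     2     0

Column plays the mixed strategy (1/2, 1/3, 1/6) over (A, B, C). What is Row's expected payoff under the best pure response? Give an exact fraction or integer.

8/3

s1: (-5)·(1/2) + (3)·(1/3) + (-1)·(1/6) = -5/3.
s2: (-3)·(1/2) + (3)·(1/3) + (-5)·(1/6) = -4/3.
s3: (4)·(1/2) + (2)·(1/3) + (0)·(1/6) = 8/3.
The best pure response is s3 with expected payoff 8/3.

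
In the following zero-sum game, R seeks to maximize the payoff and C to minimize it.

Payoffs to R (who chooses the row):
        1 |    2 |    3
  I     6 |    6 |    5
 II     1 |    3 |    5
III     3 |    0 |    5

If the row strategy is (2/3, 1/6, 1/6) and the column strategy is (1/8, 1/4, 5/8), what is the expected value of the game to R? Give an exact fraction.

29/6

Against (1/8, 1/4, 5/8), each row's expected payoff is I: 43/8; II: 4; III: 7/2.
Taking the (2/3, 1/6, 1/6)-weighted average: (2/3)·(43/8) + (1/6)·(4) + (1/6)·(7/2) = 29/6.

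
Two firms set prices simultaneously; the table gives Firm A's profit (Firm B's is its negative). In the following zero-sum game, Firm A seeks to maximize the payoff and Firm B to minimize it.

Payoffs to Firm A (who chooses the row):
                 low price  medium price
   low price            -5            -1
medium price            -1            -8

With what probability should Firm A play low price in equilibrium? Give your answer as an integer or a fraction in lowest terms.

Row minima are -5 and -8, so Firm A's maximin is -5; column maxima are -1 and -1, so Firm B's minimax is -1. These differ, so the equilibrium is in mixed strategies.
Let Firm A play low price with probability p. Firm B is indifferent when −5p − (1−p) = −p − 8(1−p), giving p = 7/11.

7/11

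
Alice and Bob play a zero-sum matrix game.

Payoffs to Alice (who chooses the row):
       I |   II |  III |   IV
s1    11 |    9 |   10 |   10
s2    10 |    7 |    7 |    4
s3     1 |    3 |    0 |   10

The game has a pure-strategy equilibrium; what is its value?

9

Row minima: 9, 4, 0 → Alice's maximin is 9.
Column maxima: 11, 9, 10, 10 → Bob's minimax is 9.
They coincide at (s1, II), so the value is 9.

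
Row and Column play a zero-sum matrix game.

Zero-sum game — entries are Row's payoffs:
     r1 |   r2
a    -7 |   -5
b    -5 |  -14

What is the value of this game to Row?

Row minima are -7 and -14, so Row's maximin is -7; column maxima are -5 and -5, so Column's minimax is -5. These differ, so the equilibrium is in mixed strategies.
Let Row play a with probability p. Column is indifferent when −7p − 5(1−p) = −5p − 14(1−p), giving p = 9/11.
Let Column play r1 with probability q. Row is indifferent when −7q − 5(1−q) = −5q − 14(1−q), giving q = 9/11.
The value is -7·(9/11) + (-5)·(2/11) = -73/11.

-73/11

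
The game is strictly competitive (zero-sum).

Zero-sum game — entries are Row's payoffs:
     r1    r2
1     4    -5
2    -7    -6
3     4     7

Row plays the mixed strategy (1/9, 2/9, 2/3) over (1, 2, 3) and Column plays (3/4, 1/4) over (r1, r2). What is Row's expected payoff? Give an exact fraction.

Against (3/4, 1/4), each row's expected payoff is 1: 7/4; 2: -27/4; 3: 19/4.
Taking the (1/9, 2/9, 2/3)-weighted average: (1/9)·(7/4) + (2/9)·(-27/4) + (2/3)·(19/4) = 67/36.

67/36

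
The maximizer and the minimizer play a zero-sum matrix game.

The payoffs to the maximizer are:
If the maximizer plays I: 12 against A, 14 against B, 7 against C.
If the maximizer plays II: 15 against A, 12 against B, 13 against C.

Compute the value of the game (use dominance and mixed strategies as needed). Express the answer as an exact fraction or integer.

49/4

Column A is strictly dominated by C for the minimizer (it gives the maximizer more in every row).
The remaining 2×2 game on (I, II) × (B, C) has no saddle point. Let the maximizer play I with probability p; indifference gives 14p + 12(1−p) = 7p + 13(1−p), so p = 1/8.
Similarly the minimizer's optimal q on B is 3/4, and the value is 14·(3/4) + (7)·(1/4) = 49/4.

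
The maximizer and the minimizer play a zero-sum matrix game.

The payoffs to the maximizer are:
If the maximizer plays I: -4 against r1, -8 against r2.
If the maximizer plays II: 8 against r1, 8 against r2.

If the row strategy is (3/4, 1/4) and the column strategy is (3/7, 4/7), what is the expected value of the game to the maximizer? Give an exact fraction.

-19/7

Against (3/7, 4/7), each row's expected payoff is I: -44/7; II: 8.
Taking the (3/4, 1/4)-weighted average: (3/4)·(-44/7) + (1/4)·(8) = -19/7.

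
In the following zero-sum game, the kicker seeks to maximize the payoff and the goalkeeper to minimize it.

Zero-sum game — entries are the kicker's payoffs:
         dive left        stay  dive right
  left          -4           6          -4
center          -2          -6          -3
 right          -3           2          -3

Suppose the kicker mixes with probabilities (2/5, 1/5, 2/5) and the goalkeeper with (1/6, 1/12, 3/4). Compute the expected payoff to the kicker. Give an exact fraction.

-35/12

Against (1/6, 1/12, 3/4), each row's expected payoff is left: -19/6; center: -37/12; right: -31/12.
Taking the (2/5, 1/5, 2/5)-weighted average: (2/5)·(-19/6) + (1/5)·(-37/12) + (2/5)·(-31/12) = -35/12.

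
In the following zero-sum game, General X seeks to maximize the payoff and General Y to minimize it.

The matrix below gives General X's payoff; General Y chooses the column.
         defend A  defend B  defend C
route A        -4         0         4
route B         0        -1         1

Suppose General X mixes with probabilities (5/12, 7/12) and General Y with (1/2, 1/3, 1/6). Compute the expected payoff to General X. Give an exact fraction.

-47/72

Against (1/2, 1/3, 1/6), each row's expected payoff is route A: -4/3; route B: -1/6.
Taking the (5/12, 7/12)-weighted average: (5/12)·(-4/3) + (7/12)·(-1/6) = -47/72.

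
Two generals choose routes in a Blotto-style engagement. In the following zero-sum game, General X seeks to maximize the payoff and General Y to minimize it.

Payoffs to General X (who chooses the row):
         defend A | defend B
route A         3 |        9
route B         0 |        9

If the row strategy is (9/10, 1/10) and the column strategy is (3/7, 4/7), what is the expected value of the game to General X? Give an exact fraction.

63/10

Against (3/7, 4/7), each row's expected payoff is route A: 45/7; route B: 36/7.
Taking the (9/10, 1/10)-weighted average: (9/10)·(45/7) + (1/10)·(36/7) = 63/10.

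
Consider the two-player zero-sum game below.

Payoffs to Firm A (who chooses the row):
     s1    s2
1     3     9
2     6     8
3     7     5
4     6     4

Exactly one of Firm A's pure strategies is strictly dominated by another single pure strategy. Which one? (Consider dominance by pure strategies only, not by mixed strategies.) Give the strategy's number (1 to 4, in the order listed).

4

Compare 4 with 3: 7 > 6, 5 > 4.
So 3 strictly dominates 4 for Firm A; 4 is strictly dominated.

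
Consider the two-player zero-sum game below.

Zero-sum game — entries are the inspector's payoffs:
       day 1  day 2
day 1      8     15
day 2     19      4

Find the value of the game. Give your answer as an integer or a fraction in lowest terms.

23/2

Row minima are 8 and 4, so the inspector's maximin is 8; column maxima are 19 and 15, so the inspectee's minimax is 15. These differ, so the equilibrium is in mixed strategies.
Let the inspector play day 1 with probability p. The inspectee is indifferent when 8p + 19(1−p) = 15p + 4(1−p), giving p = 15/22.
Let the inspectee play day 1 with probability q. The inspector is indifferent when 8q + 15(1−q) = 19q + 4(1−q), giving q = 1/2.
The value is 8·(1/2) + (15)·(1/2) = 23/2.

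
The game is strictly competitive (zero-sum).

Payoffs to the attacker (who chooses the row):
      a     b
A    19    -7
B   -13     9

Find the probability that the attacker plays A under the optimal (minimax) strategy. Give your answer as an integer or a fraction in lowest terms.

Row minima are -7 and -13, so the attacker's maximin is -7; column maxima are 19 and 9, so the defender's minimax is 9. These differ, so the equilibrium is in mixed strategies.
Let the attacker play A with probability p. The defender is indifferent when 19p − 13(1−p) = −7p + 9(1−p), giving p = 11/24.

11/24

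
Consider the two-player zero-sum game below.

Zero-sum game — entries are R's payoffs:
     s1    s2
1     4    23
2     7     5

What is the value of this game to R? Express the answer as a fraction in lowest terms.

47/7

Row minima are 4 and 5, so R's maximin is 5; column maxima are 7 and 23, so C's minimax is 7. These differ, so the equilibrium is in mixed strategies.
Let R play 1 with probability p. C is indifferent when 4p + 7(1−p) = 23p + 5(1−p), giving p = 2/21.
Let C play s1 with probability q. R is indifferent when 4q + 23(1−q) = 7q + 5(1−q), giving q = 6/7.
The value is 4·(6/7) + (23)·(1/7) = 47/7.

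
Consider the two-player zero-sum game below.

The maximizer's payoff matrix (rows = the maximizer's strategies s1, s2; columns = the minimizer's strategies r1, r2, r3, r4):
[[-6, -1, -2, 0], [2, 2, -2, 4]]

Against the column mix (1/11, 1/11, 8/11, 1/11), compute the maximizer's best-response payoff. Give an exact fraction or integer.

s1: (-6)·(1/11) + (-1)·(1/11) + (-2)·(8/11) + (0)·(1/11) = -23/11.
s2: (2)·(1/11) + (2)·(1/11) + (-2)·(8/11) + (4)·(1/11) = -8/11.
The best pure response is s2 with expected payoff -8/11.

-8/11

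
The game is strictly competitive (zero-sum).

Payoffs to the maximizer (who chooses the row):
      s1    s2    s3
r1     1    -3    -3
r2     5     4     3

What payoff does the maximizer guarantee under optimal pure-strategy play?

3

Row minima: -3, 3 → the maximizer's maximin is 3.
Column maxima: 5, 4, 3 → the minimizer's minimax is 3.
They coincide at (r2, s3), so the value is 3.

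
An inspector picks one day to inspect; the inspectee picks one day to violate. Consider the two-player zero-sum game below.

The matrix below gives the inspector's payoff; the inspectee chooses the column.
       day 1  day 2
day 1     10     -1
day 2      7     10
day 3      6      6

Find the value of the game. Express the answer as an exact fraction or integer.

Row day 3 is strictly dominated by row day 2, so the inspector never plays it.
The remaining 2×2 game on (day 1, day 2) × (day 1, day 2) has no saddle point. Let the inspector play day 1 with probability p; indifference gives 10p + 7(1−p) = −p + 10(1−p), so p = 3/14.
Similarly the inspectee's optimal q on day 1 is 11/14, and the value is 10·(11/14) + (-1)·(3/14) = 107/14.

107/14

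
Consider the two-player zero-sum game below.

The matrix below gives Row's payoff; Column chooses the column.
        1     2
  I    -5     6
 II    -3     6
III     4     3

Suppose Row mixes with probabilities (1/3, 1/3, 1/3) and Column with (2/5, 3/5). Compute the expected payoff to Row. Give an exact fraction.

37/15

Against (2/5, 3/5), each row's expected payoff is I: 8/5; II: 12/5; III: 17/5.
Taking the (1/3, 1/3, 1/3)-weighted average: (1/3)·(8/5) + (1/3)·(12/5) + (1/3)·(17/5) = 37/15.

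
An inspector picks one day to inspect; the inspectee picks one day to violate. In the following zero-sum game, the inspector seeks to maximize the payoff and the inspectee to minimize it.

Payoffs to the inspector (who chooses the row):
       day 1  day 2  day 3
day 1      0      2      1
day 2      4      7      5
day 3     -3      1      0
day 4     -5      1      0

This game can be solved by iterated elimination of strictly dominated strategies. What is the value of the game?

4

Row day 4 is strictly dominated by row day 1 (0>-5, 2>1, 1>0); eliminate day 4.
Column day 3 is strictly dominated by day 1 for the inspectee (0<1, 4<5, -3<0); eliminate day 3.
Column day 2 is strictly dominated by day 1 for the inspectee (0<2, 4<7, -3<1); eliminate day 2.
Row day 1 is strictly dominated by row day 2 (4>0); eliminate day 1.
Row day 3 is strictly dominated by row day 2 (4>-3); eliminate day 3.
Only (day 2, day 1) remains, with payoff 4.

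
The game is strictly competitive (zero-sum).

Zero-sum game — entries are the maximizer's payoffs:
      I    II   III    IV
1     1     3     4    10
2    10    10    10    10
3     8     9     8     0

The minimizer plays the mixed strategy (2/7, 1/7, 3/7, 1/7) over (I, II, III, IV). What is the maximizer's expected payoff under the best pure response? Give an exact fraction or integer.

1: (1)·(2/7) + (3)·(1/7) + (4)·(3/7) + (10)·(1/7) = 27/7.
2: (10)·(2/7) + (10)·(1/7) + (10)·(3/7) + (10)·(1/7) = 10.
3: (8)·(2/7) + (9)·(1/7) + (8)·(3/7) + (0)·(1/7) = 7.
The best pure response is 2 with expected payoff 10.

10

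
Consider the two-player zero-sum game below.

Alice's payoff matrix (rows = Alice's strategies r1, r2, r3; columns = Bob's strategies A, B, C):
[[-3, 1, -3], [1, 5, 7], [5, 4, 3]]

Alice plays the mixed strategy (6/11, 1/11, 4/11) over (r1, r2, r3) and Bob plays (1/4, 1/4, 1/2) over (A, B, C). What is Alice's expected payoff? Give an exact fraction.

8/11

Against (1/4, 1/4, 1/2), each row's expected payoff is r1: -2; r2: 5; r3: 15/4.
Taking the (6/11, 1/11, 4/11)-weighted average: (6/11)·(-2) + (1/11)·(5) + (4/11)·(15/4) = 8/11.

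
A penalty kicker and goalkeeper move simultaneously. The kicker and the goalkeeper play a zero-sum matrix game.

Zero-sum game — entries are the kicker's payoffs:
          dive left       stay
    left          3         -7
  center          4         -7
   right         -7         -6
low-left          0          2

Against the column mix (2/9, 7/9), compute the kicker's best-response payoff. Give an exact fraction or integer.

left: (3)·(2/9) + (-7)·(7/9) = -43/9.
center: (4)·(2/9) + (-7)·(7/9) = -41/9.
right: (-7)·(2/9) + (-6)·(7/9) = -56/9.
low-left: (0)·(2/9) + (2)·(7/9) = 14/9.
The best pure response is low-left with expected payoff 14/9.

14/9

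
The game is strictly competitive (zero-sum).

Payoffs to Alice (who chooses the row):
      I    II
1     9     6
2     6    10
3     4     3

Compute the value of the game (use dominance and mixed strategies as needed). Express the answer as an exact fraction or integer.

Row 3 is strictly dominated by row 1, so Alice never plays it.
The remaining 2×2 game on (1, 2) × (I, II) has no saddle point. Let Alice play 1 with probability p; indifference gives 9p + 6(1−p) = 6p + 10(1−p), so p = 4/7.
Similarly Bob's optimal q on I is 4/7, and the value is 9·(4/7) + (6)·(3/7) = 54/7.

54/7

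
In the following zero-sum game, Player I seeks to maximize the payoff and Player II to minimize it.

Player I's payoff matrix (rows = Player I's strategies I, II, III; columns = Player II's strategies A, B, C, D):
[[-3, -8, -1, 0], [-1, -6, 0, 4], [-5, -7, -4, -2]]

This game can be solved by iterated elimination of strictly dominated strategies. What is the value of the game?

Column A is strictly dominated by B for Player II (-8<-3, -6<-1, -7<-5); eliminate A.
Column D is strictly dominated by B for Player II (-8<0, -6<4, -7<-2); eliminate D.
Column C is strictly dominated by B for Player II (-8<-1, -6<0, -7<-4); eliminate C.
Row I is strictly dominated by row II (-6>-8); eliminate I.
Row III is strictly dominated by row II (-6>-7); eliminate III.
Only (II, B) remains, with payoff -6.

-6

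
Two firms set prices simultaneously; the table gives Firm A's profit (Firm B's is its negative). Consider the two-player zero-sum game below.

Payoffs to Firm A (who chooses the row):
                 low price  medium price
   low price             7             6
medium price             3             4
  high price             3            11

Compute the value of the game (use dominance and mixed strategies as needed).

Row medium price is strictly dominated by row low price, so Firm A never plays it.
The remaining 2×2 game on (low price, high price) × (low price, medium price) has no saddle point. Let Firm A play low price with probability p; indifference gives 7p + 3(1−p) = 6p + 11(1−p), so p = 8/9.
Similarly Firm B's optimal q on low price is 5/9, and the value is 7·(5/9) + (6)·(4/9) = 59/9.

59/9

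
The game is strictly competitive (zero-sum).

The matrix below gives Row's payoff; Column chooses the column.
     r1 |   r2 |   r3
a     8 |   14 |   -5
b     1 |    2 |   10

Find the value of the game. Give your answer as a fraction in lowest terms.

Column r2 is strictly dominated by r1 for Column (it gives Row more in every row).
The remaining 2×2 game on (a, b) × (r1, r3) has no saddle point. Let Row play a with probability p; indifference gives 8p + (1−p) = −5p + 10(1−p), so p = 9/22.
Similarly Column's optimal q on r1 is 15/22, and the value is 8·(15/22) + (-5)·(7/22) = 85/22.

85/22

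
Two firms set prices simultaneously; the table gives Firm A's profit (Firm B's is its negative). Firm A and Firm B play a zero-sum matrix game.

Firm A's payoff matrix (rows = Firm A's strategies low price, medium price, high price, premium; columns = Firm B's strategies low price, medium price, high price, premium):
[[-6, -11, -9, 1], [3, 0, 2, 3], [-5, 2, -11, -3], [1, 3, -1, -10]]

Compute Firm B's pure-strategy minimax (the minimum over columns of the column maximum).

2

The worst case (largest entry) in each column is low price: 3, medium price: 3, high price: 2, premium: 3.
The best (smallest) of these is 2.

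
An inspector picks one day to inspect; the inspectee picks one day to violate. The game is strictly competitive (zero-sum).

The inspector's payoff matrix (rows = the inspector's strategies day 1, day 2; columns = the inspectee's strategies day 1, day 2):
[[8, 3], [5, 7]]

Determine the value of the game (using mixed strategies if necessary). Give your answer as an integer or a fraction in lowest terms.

Row minima are 3 and 5, so the inspector's maximin is 5; column maxima are 8 and 7, so the inspectee's minimax is 7. These differ, so the equilibrium is in mixed strategies.
Let the inspector play day 1 with probability p. The inspectee is indifferent when 8p + 5(1−p) = 3p + 7(1−p), giving p = 2/7.
Let the inspectee play day 1 with probability q. The inspector is indifferent when 8q + 3(1−q) = 5q + 7(1−q), giving q = 4/7.
The value is 8·(4/7) + (3)·(3/7) = 41/7.

41/7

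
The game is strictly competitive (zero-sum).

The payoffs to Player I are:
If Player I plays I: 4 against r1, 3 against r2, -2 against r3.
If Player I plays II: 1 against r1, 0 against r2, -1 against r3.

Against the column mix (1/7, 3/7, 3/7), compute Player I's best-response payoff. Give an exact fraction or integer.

I: (4)·(1/7) + (3)·(3/7) + (-2)·(3/7) = 1.
II: (1)·(1/7) + (0)·(3/7) + (-1)·(3/7) = -2/7.
The best pure response is I with expected payoff 1.

1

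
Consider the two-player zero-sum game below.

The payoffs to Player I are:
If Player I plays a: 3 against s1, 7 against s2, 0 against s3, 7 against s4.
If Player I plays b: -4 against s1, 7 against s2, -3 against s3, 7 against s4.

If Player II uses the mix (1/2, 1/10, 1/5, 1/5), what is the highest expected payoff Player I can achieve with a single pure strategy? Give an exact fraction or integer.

a: (3)·(1/2) + (7)·(1/10) + (0)·(1/5) + (7)·(1/5) = 18/5.
b: (-4)·(1/2) + (7)·(1/10) + (-3)·(1/5) + (7)·(1/5) = -1/2.
The best pure response is a with expected payoff 18/5.

18/5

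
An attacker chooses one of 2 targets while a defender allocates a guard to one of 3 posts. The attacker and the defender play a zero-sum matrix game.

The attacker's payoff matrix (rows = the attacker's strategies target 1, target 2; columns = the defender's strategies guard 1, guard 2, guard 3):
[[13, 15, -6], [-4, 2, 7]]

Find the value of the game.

Column guard 2 is strictly dominated by guard 1 for the defender (it gives the attacker more in every row).
The remaining 2×2 game on (target 1, target 2) × (guard 1, guard 3) has no saddle point. Let the attacker play target 1 with probability p; indifference gives 13p − 4(1−p) = −6p + 7(1−p), so p = 11/30.
Similarly the defender's optimal q on guard 1 is 13/30, and the value is 13·(13/30) + (-6)·(17/30) = 67/30.

67/30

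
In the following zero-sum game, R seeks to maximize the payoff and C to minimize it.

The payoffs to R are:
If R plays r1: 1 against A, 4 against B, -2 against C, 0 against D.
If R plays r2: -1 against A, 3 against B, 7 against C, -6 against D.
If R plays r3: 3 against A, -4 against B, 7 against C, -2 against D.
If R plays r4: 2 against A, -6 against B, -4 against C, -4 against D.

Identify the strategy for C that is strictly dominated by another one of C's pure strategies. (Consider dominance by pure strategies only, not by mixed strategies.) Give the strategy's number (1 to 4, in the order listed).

C prefers columns that give R less. Compare A with D: 0 < 1, -6 < -1, -2 < 3, -4 < 2.
So D strictly dominates A for C; A is strictly dominated.

1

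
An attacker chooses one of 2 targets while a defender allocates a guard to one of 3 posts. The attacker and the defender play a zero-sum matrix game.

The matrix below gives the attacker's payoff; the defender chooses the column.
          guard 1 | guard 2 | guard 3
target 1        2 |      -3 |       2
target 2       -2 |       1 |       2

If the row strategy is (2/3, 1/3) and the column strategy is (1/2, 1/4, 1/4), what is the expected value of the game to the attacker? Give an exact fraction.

5/12

Against (1/2, 1/4, 1/4), each row's expected payoff is target 1: 3/4; target 2: -1/4.
Taking the (2/3, 1/3)-weighted average: (2/3)·(3/4) + (1/3)·(-1/4) = 5/12.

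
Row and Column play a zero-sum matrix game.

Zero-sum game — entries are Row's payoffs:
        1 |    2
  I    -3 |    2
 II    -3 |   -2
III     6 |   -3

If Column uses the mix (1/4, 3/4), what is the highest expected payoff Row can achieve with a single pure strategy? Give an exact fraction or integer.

3/4

I: (-3)·(1/4) + (2)·(3/4) = 3/4.
II: (-3)·(1/4) + (-2)·(3/4) = -9/4.
III: (6)·(1/4) + (-3)·(3/4) = -3/4.
The best pure response is I with expected payoff 3/4.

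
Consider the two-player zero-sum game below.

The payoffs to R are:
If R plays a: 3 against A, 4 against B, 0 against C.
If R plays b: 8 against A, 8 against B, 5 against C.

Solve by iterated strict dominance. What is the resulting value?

Row a is strictly dominated by row b (8>3, 8>4, 5>0); eliminate a.
Column B is strictly dominated by C for C (5<8); eliminate B.
Column A is strictly dominated by C for C (5<8); eliminate A.
Only (b, C) remains, with payoff 5.

5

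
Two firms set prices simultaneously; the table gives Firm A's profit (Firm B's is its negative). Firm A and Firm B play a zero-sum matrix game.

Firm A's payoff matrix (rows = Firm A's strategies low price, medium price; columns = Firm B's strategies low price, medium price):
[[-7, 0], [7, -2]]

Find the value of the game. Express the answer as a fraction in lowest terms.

Row minima are -7 and -2, so Firm A's maximin is -2; column maxima are 7 and 0, so Firm B's minimax is 0. These differ, so the equilibrium is in mixed strategies.
Let Firm A play low price with probability p. Firm B is indifferent when −7p + 7(1−p) = −2(1−p), giving p = 9/16.
Let Firm B play low price with probability q. Firm A is indifferent when −7q = 7q − 2(1−q), giving q = 1/8.
The value is -7·(1/8) + (0)·(7/8) = -7/8.

-7/8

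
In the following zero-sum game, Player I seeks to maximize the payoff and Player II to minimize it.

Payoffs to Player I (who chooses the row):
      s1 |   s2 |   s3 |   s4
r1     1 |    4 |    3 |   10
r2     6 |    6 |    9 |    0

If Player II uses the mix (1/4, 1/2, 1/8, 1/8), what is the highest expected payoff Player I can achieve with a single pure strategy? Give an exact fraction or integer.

45/8

r1: (1)·(1/4) + (4)·(1/2) + (3)·(1/8) + (10)·(1/8) = 31/8.
r2: (6)·(1/4) + (6)·(1/2) + (9)·(1/8) + (0)·(1/8) = 45/8.
The best pure response is r2 with expected payoff 45/8.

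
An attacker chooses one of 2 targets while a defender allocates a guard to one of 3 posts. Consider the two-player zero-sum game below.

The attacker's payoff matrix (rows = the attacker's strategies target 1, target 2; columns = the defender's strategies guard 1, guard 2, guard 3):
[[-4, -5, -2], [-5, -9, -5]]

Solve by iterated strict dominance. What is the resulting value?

Row target 2 is strictly dominated by row target 1 (-4>-5, -5>-9, -2>-5); eliminate target 2.
Column guard 3 is strictly dominated by guard 1 for the defender (-4<-2); eliminate guard 3.
Column guard 1 is strictly dominated by guard 2 for the defender (-5<-4); eliminate guard 1.
Only (target 1, guard 2) remains, with payoff -5.

-5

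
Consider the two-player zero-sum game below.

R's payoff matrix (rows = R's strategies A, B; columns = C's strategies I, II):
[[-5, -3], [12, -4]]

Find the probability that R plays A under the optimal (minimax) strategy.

8/9

Row minima are -5 and -4, so R's maximin is -4; column maxima are 12 and -3, so C's minimax is -3. These differ, so the equilibrium is in mixed strategies.
Let R play A with probability p. C is indifferent when −5p + 12(1−p) = −3p − 4(1−p), giving p = 8/9.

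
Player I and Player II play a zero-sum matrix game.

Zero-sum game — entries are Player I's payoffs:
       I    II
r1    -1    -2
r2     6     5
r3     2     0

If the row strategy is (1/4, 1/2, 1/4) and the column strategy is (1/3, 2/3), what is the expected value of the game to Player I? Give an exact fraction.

Against (1/3, 2/3), each row's expected payoff is r1: -5/3; r2: 16/3; r3: 2/3.
Taking the (1/4, 1/2, 1/4)-weighted average: (1/4)·(-5/3) + (1/2)·(16/3) + (1/4)·(2/3) = 29/12.

29/12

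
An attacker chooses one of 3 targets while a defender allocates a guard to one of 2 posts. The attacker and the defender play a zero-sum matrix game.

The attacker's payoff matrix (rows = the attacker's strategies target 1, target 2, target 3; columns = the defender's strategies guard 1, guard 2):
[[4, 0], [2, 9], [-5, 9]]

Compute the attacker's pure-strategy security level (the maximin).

The worst-case payoff for each row is target 1: 0, target 2: 2, target 3: -5.
The best of these is 2.

2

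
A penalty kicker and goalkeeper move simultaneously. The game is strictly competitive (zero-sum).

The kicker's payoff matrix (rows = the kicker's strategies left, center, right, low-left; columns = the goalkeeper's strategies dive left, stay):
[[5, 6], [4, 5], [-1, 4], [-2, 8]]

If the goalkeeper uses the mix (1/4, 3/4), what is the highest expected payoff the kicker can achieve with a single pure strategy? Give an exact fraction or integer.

left: (5)·(1/4) + (6)·(3/4) = 23/4.
center: (4)·(1/4) + (5)·(3/4) = 19/4.
right: (-1)·(1/4) + (4)·(3/4) = 11/4.
low-left: (-2)·(1/4) + (8)·(3/4) = 11/2.
The best pure response is left with expected payoff 23/4.

23/4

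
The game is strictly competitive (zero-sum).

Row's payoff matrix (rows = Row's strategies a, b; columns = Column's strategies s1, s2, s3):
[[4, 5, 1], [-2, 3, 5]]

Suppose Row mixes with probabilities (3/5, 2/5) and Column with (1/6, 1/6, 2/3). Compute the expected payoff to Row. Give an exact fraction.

Against (1/6, 1/6, 2/3), each row's expected payoff is a: 13/6; b: 7/2.
Taking the (3/5, 2/5)-weighted average: (3/5)·(13/6) + (2/5)·(7/2) = 27/10.

27/10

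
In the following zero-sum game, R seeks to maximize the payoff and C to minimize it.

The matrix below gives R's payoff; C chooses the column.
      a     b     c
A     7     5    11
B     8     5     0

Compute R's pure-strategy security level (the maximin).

The worst-case payoff for each row is A: 5, B: 0.
The best of these is 5.

5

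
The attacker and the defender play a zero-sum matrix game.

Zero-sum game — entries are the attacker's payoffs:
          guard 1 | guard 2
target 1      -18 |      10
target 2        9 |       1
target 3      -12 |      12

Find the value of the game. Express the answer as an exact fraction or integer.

Row target 1 is strictly dominated by row target 3, so the attacker never plays it.
The remaining 2×2 game on (target 2, target 3) × (guard 1, guard 2) has no saddle point. Let the attacker play target 2 with probability p; indifference gives 9p − 12(1−p) = p + 12(1−p), so p = 3/4.
Similarly the defender's optimal q on guard 1 is 11/32, and the value is 9·(11/32) + (1)·(21/32) = 15/4.

15/4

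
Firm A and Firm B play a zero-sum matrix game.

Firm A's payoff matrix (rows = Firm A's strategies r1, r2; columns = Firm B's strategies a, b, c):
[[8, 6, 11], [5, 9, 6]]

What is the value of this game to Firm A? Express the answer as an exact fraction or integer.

7

Column c is strictly dominated by a for Firm B (it gives Firm A more in every row).
The remaining 2×2 game on (r1, r2) × (a, b) has no saddle point. Let Firm A play r1 with probability p; indifference gives 8p + 5(1−p) = 6p + 9(1−p), so p = 2/3.
Similarly Firm B's optimal q on a is 1/2, and the value is 8·(1/2) + (6)·(1/2) = 7.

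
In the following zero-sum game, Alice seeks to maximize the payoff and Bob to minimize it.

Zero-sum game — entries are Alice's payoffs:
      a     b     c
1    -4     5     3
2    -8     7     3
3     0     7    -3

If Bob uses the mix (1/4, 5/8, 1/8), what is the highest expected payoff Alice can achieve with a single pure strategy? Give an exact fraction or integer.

1: (-4)·(1/4) + (5)·(5/8) + (3)·(1/8) = 5/2.
2: (-8)·(1/4) + (7)·(5/8) + (3)·(1/8) = 11/4.
3: (0)·(1/4) + (7)·(5/8) + (-3)·(1/8) = 4.
The best pure response is 3 with expected payoff 4.

4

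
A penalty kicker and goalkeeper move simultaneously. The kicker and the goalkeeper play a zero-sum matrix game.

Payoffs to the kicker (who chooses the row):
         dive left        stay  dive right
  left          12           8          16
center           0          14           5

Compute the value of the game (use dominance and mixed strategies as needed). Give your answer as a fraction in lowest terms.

Column dive right is strictly dominated by dive left for the goalkeeper (it gives the kicker more in every row).
The remaining 2×2 game on (left, center) × (dive left, stay) has no saddle point. Let the kicker play left with probability p; indifference gives 12p = 8p + 14(1−p), so p = 7/9.
Similarly the goalkeeper's optimal q on dive left is 1/3, and the value is 12·(1/3) + (8)·(2/3) = 28/3.

28/3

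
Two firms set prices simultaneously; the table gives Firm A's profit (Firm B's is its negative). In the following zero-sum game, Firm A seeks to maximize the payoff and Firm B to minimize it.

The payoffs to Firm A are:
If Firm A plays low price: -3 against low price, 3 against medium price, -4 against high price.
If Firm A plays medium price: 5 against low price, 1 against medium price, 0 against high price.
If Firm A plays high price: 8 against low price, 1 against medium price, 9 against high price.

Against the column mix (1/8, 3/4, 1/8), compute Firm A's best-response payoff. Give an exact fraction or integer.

low price: (-3)·(1/8) + (3)·(3/4) + (-4)·(1/8) = 11/8.
medium price: (5)·(1/8) + (1)·(3/4) + (0)·(1/8) = 11/8.
high price: (8)·(1/8) + (1)·(3/4) + (9)·(1/8) = 23/8.
The best pure response is high price with expected payoff 23/8.

23/8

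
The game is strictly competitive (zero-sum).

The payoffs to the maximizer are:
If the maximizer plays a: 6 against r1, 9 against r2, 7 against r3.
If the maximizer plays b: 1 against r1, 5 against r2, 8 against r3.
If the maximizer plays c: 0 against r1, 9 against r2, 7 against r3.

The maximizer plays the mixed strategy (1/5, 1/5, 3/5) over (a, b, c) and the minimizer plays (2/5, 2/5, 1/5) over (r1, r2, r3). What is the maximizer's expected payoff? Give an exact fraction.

132/25

Against (2/5, 2/5, 1/5), each row's expected payoff is a: 37/5; b: 4; c: 5.
Taking the (1/5, 1/5, 3/5)-weighted average: (1/5)·(37/5) + (1/5)·(4) + (3/5)·(5) = 132/25.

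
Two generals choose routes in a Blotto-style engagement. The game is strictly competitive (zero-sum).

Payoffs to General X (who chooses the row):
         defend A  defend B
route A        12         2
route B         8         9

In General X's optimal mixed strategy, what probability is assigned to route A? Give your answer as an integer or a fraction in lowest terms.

1/11

Row minima are 2 and 8, so General X's maximin is 8; column maxima are 12 and 9, so General Y's minimax is 9. These differ, so the equilibrium is in mixed strategies.
Let General X play route A with probability p. General Y is indifferent when 12p + 8(1−p) = 2p + 9(1−p), giving p = 1/11.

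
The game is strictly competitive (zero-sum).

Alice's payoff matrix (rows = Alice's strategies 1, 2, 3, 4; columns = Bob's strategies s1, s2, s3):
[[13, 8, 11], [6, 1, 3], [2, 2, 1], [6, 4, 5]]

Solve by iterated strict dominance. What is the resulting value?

Row 4 is strictly dominated by row 1 (13>6, 8>4, 11>5); eliminate 4.
Column s1 is strictly dominated by s3 for Bob (11<13, 3<6, 1<2); eliminate s1.
Row 2 is strictly dominated by row 1 (8>1, 11>3); eliminate 2.
Row 3 is strictly dominated by row 1 (8>2, 11>1); eliminate 3.
Column s3 is strictly dominated by s2 for Bob (8<11); eliminate s3.
Only (1, s2) remains, with payoff 8.

8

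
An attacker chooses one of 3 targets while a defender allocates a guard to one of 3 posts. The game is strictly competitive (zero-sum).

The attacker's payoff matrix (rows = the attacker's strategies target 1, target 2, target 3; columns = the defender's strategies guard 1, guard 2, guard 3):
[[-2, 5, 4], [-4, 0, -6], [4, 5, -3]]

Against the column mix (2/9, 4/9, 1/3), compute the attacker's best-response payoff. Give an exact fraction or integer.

target 1: (-2)·(2/9) + (5)·(4/9) + (4)·(1/3) = 28/9.
target 2: (-4)·(2/9) + (0)·(4/9) + (-6)·(1/3) = -26/9.
target 3: (4)·(2/9) + (5)·(4/9) + (-3)·(1/3) = 19/9.
The best pure response is target 1 with expected payoff 28/9.

28/9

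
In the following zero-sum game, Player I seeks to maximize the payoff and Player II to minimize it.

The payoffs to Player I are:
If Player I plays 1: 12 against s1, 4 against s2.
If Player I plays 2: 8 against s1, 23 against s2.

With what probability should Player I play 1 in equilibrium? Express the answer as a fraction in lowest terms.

15/23

Row minima are 4 and 8, so Player I's maximin is 8; column maxima are 12 and 23, so Player II's minimax is 12. These differ, so the equilibrium is in mixed strategies.
Let Player I play 1 with probability p. Player II is indifferent when 12p + 8(1−p) = 4p + 23(1−p), giving p = 15/23.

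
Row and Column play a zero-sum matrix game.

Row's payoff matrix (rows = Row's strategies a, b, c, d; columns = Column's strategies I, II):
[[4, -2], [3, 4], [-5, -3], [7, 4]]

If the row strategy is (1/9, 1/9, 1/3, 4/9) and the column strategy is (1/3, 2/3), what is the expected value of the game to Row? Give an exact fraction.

Against (1/3, 2/3), each row's expected payoff is a: 0; b: 11/3; c: -11/3; d: 5.
Taking the (1/9, 1/9, 1/3, 4/9)-weighted average: (1/9)·(0) + (1/9)·(11/3) + (1/3)·(-11/3) + (4/9)·(5) = 38/27.

38/27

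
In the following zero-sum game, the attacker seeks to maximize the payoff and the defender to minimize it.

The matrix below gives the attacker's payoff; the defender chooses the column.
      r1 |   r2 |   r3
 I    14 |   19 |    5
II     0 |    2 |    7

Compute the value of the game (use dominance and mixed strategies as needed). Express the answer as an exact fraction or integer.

Column r2 is strictly dominated by r1 for the defender (it gives the attacker more in every row).
The remaining 2×2 game on (I, II) × (r1, r3) has no saddle point. Let the attacker play I with probability p; indifference gives 14p = 5p + 7(1−p), so p = 7/16.
Similarly the defender's optimal q on r1 is 1/8, and the value is 14·(1/8) + (5)·(7/8) = 49/8.

49/8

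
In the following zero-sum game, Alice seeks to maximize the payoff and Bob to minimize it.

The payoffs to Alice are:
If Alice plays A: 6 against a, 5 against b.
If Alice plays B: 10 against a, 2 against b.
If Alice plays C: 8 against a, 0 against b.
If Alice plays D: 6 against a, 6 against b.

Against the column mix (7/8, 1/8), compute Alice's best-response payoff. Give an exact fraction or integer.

9

A: (6)·(7/8) + (5)·(1/8) = 47/8.
B: (10)·(7/8) + (2)·(1/8) = 9.
C: (8)·(7/8) + (0)·(1/8) = 7.
D: (6)·(7/8) + (6)·(1/8) = 6.
The best pure response is B with expected payoff 9.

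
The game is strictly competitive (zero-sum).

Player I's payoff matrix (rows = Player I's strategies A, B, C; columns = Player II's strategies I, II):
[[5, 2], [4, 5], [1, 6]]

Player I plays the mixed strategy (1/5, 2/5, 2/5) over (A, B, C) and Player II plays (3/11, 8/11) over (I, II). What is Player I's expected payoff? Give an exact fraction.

237/55

Against (3/11, 8/11), each row's expected payoff is A: 31/11; B: 52/11; C: 51/11.
Taking the (1/5, 2/5, 2/5)-weighted average: (1/5)·(31/11) + (2/5)·(52/11) + (2/5)·(51/11) = 237/55.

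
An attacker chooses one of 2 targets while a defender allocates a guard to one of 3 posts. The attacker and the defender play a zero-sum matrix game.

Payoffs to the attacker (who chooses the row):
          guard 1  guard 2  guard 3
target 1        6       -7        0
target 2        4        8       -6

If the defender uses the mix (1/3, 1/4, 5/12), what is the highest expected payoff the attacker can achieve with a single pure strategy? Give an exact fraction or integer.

5/6

target 1: (6)·(1/3) + (-7)·(1/4) + (0)·(5/12) = 1/4.
target 2: (4)·(1/3) + (8)·(1/4) + (-6)·(5/12) = 5/6.
The best pure response is target 2 with expected payoff 5/6.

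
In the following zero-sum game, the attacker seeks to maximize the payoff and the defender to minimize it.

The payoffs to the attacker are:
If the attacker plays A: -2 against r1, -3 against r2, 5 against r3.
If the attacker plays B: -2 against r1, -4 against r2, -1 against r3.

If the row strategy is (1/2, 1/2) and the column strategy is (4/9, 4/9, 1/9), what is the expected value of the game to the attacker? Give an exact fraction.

-20/9

Against (4/9, 4/9, 1/9), each row's expected payoff is A: -5/3; B: -25/9.
Taking the (1/2, 1/2)-weighted average: (1/2)·(-5/3) + (1/2)·(-25/9) = -20/9.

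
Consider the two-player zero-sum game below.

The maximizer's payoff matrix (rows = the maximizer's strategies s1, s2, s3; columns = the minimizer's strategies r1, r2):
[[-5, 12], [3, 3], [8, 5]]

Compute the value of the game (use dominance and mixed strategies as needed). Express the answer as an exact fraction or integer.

Row s2 is strictly dominated by row s3, so the maximizer never plays it.
The remaining 2×2 game on (s1, s3) × (r1, r2) has no saddle point. Let the maximizer play s1 with probability p; indifference gives −5p + 8(1−p) = 12p + 5(1−p), so p = 3/20.
Similarly the minimizer's optimal q on r1 is 7/20, and the value is -5·(7/20) + (12)·(13/20) = 121/20.

121/20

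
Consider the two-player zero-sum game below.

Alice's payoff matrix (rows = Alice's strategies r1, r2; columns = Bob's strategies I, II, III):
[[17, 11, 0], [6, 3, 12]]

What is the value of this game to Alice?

Column I is strictly dominated by II for Bob (it gives Alice more in every row).
The remaining 2×2 game on (r1, r2) × (II, III) has no saddle point. Let Alice play r1 with probability p; indifference gives 11p + 3(1−p) = 12(1−p), so p = 9/20.
Similarly Bob's optimal q on II is 3/5, and the value is 11·(3/5) + (0)·(2/5) = 33/5.

33/5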